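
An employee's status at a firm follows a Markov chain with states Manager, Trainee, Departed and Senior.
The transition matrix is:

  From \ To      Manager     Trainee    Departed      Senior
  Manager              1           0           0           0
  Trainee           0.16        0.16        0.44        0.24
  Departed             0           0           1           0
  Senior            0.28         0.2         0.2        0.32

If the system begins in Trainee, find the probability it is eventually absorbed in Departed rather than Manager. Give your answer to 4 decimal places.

Let h(s) be the probability of absorption at Departed starting from transient state s. Then h(Departed) = 1 and h(Manager) = 0. By first-step analysis:
h(Trainee) = 0.16·0 + 0.16·h(Trainee) + 0.44·1 + 0.24·h(Senior)
h(Senior) = 0.28·0 + 0.2·h(Trainee) + 0.2·1 + 0.32·h(Senior)
Solving: h(Trainee) = 0.6636, h(Senior) = 0.4893.
Starting from Trainee, the probability is 0.6636.

0.6636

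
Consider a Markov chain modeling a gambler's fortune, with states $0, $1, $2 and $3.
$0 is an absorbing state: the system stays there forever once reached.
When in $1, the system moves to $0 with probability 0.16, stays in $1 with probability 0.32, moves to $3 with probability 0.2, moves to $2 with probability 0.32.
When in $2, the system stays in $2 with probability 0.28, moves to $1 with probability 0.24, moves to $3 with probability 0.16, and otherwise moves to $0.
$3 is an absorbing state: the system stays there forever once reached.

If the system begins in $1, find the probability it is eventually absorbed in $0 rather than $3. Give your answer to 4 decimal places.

0.5271

Let h(s) be the probability of absorption at $0 starting from transient state s. Then h($0) = 1 and h($3) = 0. By first-step analysis:
h($1) = 0.16·1 + 0.32·h($1) + 0.32·h($2) + 0.2·0
h($2) = 0.32·1 + 0.24·h($1) + 0.28·h($2) + 0.16·0
Solving: h($1) = 0.5271, h($2) = 0.6202.
Starting from $1, the probability is 0.5271.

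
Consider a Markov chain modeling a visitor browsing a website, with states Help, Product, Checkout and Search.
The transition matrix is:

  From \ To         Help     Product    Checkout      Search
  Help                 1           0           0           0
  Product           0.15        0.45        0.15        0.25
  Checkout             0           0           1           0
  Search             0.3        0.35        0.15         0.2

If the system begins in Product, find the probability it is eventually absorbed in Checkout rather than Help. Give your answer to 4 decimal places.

0.4468

Let h(s) be the probability of absorption at Checkout starting from transient state s. Then h(Checkout) = 1 and h(Help) = 0. By first-step analysis:
h(Product) = 0.15·0 + 0.45·h(Product) + 0.15·1 + 0.25·h(Search)
h(Search) = 0.3·0 + 0.35·h(Product) + 0.15·1 + 0.2·h(Search)
Solving: h(Product) = 0.4468, h(Search) = 0.3830.
Starting from Product, the probability is 0.4468.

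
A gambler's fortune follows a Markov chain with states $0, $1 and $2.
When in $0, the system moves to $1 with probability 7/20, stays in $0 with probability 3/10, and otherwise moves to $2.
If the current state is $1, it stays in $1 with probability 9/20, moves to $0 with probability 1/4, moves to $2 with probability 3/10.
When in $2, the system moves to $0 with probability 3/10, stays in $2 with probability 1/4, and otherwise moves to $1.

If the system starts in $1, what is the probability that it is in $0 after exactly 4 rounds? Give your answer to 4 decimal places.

0.2789

Propagate the distribution vector 4 rounds from $1.
After 0 rounds: (0.0000, 1.0000, 0.0000)
After 1 round: (0.2500, 0.4500, 0.3000)
After 2 rounds: (0.2775, 0.4250, 0.2975)
After 3 rounds: (0.2788, 0.4223, 0.2990)
After 4 rounds: (0.2789, 0.4221, 0.2990)
P(in $0 after 4 rounds) = 0.2789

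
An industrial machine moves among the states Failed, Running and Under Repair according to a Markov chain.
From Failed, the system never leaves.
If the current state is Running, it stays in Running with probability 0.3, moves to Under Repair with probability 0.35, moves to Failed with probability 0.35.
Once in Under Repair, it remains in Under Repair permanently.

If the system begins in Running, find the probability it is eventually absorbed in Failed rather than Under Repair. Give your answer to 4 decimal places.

0.5000

Let h(s) be the probability of absorption at Failed starting from transient state s. Then h(Failed) = 1 and h(Under Repair) = 0. By first-step analysis:
h(Running) = 0.35·1 + 0.3·h(Running) + 0.35·0
Solving: h(Running) = 0.5000.
Starting from Running, the probability is 0.5000.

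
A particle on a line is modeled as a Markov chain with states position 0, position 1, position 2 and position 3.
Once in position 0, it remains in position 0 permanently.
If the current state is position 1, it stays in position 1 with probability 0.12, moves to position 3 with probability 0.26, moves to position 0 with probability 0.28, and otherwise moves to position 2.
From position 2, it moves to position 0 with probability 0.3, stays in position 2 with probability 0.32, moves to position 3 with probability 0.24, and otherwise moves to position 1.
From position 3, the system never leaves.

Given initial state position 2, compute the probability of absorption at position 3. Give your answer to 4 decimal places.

Let h(s) be the probability of absorption at position 3 starting from transient state s. Then h(position 3) = 1 and h(position 0) = 0. By first-step analysis:
h(position 1) = 0.28·0 + 0.12·h(position 1) + 0.34·h(position 2) + 0.26·1
h(position 2) = 0.3·0 + 0.14·h(position 1) + 0.32·h(position 2) + 0.24·1
Solving: h(position 1) = 0.4691, h(position 2) = 0.4495.
Starting from position 2, the probability is 0.4495.

0.4495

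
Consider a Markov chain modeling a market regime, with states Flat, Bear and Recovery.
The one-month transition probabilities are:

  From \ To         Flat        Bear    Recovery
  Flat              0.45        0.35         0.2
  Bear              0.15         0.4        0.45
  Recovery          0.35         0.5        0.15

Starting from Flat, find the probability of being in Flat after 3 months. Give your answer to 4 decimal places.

0.3030

Propagate the distribution vector 3 months from Flat.
After 0 months: (1.0000, 0.0000, 0.0000)
After 1 month: (0.4500, 0.3500, 0.2000)
After 2 months: (0.3250, 0.3975, 0.2775)
After 3 months: (0.3030, 0.4115, 0.2855)
P(in Flat after 3 months) = 0.3030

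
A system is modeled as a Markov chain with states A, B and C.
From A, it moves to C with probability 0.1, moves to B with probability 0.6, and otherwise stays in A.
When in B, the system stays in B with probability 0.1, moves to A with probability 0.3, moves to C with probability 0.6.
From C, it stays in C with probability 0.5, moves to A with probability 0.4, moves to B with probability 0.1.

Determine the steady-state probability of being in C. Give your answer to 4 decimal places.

Let the stationary distribution be π with π = πP and π_1 + π_2 + π_3 = 1.
π_1 = 0.3·π_1 + 0.3·π_2 + 0.4·π_3
π_2 = 0.6·π_1 + 0.1·π_2 + 0.1·π_3
Solving with the normalization constraint gives π = (0.3391, 0.2696, 0.3913).
So the stationary probability of C is 0.3913.

0.3913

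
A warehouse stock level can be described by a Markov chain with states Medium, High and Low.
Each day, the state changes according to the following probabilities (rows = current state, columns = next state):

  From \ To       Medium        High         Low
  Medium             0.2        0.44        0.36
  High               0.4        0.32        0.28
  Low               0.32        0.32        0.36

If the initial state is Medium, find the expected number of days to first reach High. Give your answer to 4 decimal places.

Let t(s) be the expected number of days to first reach High from state s, with t(High) = 0. Conditioning on the first day:
t(Medium) = 1 + 0.2·t(Medium) + 0.36·t(Low)
t(Low) = 1 + 0.32·t(Medium) + 0.36·t(Low)
Solving: t(Medium) = 2.5202, t(Low) = 2.8226.
Expected days from Medium to High: 2.5202.

2.5202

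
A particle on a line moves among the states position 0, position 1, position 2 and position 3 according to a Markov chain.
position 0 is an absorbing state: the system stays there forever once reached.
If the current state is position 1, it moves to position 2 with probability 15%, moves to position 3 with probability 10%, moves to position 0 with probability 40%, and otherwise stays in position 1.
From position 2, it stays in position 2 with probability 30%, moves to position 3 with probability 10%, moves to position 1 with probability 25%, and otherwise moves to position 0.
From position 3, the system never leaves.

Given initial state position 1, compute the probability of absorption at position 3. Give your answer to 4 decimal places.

0.2036

Let h(s) be the probability of absorption at position 3 starting from transient state s. Then h(position 3) = 1 and h(position 0) = 0. By first-step analysis:
h(position 1) = 0.4·0 + 0.35·h(position 1) + 0.15·h(position 2) + 0.1·1
h(position 2) = 0.35·0 + 0.25·h(position 1) + 0.3·h(position 2) + 0.1·1
Solving: h(position 1) = 0.2036, h(position 2) = 0.2156.
Starting from position 1, the probability is 0.2036.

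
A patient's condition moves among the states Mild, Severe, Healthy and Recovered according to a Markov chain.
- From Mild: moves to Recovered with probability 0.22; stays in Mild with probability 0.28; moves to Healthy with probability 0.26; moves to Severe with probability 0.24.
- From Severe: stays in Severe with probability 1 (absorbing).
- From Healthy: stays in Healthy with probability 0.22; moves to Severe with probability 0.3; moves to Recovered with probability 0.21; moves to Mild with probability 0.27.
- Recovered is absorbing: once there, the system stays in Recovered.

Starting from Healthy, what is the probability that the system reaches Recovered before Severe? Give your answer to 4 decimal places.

0.4286

Let h(s) be the probability of absorption at Recovered starting from transient state s. Then h(Recovered) = 1 and h(Severe) = 0. By first-step analysis:
h(Mild) = 0.28·h(Mild) + 0.24·0 + 0.26·h(Healthy) + 0.22·1
h(Healthy) = 0.27·h(Mild) + 0.3·0 + 0.22·h(Healthy) + 0.21·1
Solving: h(Mild) = 0.4603, h(Healthy) = 0.4286.
Starting from Healthy, the probability is 0.4286.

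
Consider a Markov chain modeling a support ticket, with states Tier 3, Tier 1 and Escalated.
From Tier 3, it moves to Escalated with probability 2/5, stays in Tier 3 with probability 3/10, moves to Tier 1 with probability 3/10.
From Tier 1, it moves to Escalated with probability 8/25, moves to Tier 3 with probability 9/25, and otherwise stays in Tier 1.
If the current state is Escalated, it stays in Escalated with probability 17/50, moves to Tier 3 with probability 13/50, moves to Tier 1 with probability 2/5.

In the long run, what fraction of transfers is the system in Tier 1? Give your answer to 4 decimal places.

Let the stationary distribution be π with π = πP and π_1 + π_2 + π_3 = 1.
π_1 = 0.3·π_1 + 0.36·π_2 + 0.26·π_3
π_2 = 0.3·π_1 + 0.32·π_2 + 0.4·π_3
Solving with the normalization constraint gives π = (0.3065, 0.3420, 0.3515).
So the stationary probability of Tier 1 is 0.3420.

0.3420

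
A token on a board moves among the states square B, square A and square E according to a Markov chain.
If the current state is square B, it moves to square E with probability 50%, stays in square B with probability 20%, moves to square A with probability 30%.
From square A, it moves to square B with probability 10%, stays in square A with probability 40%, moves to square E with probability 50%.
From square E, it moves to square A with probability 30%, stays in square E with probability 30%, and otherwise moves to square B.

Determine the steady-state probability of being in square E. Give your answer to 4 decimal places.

0.4167

Let the stationary distribution be π with π = πP and π_1 + π_2 + π_3 = 1.
π_1 = 0.2·π_1 + 0.1·π_2 + 0.4·π_3
π_2 = 0.3·π_1 + 0.4·π_2 + 0.3·π_3
Solving with the normalization constraint gives π = (0.2500, 0.3333, 0.4167).
So the stationary probability of square E is 0.4167.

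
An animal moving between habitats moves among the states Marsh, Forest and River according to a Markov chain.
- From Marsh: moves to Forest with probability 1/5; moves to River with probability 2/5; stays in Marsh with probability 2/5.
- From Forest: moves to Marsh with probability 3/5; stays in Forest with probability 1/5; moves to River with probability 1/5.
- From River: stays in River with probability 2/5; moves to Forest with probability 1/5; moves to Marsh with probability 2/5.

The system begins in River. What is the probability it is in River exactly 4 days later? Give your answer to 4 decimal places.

Propagate the distribution vector 4 days from River.
After 0 days: (0.0000, 0.0000, 1.0000)
After 1 day: (0.4000, 0.2000, 0.4000)
After 2 days: (0.4400, 0.2000, 0.3600)
After 3 days: (0.4400, 0.2000, 0.3600)
After 4 days: (0.4400, 0.2000, 0.3600)
P(in River after 4 days) = 0.3600

0.3600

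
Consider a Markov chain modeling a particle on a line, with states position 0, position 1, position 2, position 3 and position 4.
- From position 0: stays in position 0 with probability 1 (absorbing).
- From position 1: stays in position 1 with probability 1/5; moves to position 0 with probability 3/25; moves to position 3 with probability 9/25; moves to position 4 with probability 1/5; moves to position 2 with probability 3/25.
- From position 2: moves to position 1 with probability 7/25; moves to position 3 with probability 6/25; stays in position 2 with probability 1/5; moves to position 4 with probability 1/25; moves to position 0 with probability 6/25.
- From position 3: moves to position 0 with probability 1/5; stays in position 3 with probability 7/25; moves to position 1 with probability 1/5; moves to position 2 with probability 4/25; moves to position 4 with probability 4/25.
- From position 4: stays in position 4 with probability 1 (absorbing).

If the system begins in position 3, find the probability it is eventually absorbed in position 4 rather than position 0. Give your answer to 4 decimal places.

0.4414

Let h(s) be the probability of absorption at position 4 starting from transient state s. Then h(position 4) = 1 and h(position 0) = 0. By first-step analysis:
h(position 1) = 0.12·0 + 0.2·h(position 1) + 0.12·h(position 2) + 0.36·h(position 3) + 0.2·1
h(position 2) = 0.24·0 + 0.28·h(position 1) + 0.2·h(position 2) + 0.24·h(position 3) + 0.04·1
h(position 3) = 0.2·0 + 0.2·h(position 1) + 0.16·h(position 2) + 0.28·h(position 3) + 0.16·1
Solving: h(position 1) = 0.5024, h(position 2) = 0.3582, h(position 3) = 0.4414.
Starting from position 3, the probability is 0.4414.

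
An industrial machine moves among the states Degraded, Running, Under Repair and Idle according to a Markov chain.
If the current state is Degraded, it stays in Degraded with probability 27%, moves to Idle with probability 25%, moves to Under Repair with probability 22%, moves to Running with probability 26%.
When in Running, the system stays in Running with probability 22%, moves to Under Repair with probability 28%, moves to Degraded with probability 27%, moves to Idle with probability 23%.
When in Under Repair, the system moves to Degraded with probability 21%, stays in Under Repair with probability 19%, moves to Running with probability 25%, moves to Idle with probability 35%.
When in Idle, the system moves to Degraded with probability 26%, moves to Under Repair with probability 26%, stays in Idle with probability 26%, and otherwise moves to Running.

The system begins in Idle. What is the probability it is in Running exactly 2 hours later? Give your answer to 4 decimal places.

Propagate the distribution vector 2 hours from Idle.
After 0 hours: (0.0000, 0.0000, 0.0000, 1.0000)
After 1 hour: (0.2600, 0.2200, 0.2600, 0.2600)
After 2 hours: (0.2518, 0.2382, 0.2358, 0.2742)
P(in Running after 2 hours) = 0.2382

0.2382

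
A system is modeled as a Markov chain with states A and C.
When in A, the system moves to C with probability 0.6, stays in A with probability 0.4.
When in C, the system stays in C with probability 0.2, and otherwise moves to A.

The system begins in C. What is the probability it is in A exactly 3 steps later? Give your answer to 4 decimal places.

Propagate the distribution vector 3 steps from C.
After 0 steps: (0.0000, 1.0000)
After 1 step: (0.8000, 0.2000)
After 2 steps: (0.4800, 0.5200)
After 3 steps: (0.6080, 0.3920)
P(in A after 3 steps) = 0.6080

0.6080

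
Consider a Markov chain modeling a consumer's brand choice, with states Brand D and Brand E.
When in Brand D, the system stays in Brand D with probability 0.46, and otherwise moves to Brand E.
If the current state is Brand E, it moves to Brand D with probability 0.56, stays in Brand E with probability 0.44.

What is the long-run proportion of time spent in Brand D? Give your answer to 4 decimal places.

0.5091

Let the stationary distribution be π with π = πP and π_1 + π_2 = 1.
π_1 = 0.46·π_1 + 0.56·π_2
Solving with the normalization constraint gives π = (0.5091, 0.4909).
So the stationary probability of Brand D is 0.5091.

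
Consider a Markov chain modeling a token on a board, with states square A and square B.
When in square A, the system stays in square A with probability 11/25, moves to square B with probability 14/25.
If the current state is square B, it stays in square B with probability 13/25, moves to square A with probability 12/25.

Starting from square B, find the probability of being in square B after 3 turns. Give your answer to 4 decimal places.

0.5384

Propagate the distribution vector 3 turns from square B.
After 0 turns: (0.0000, 1.0000)
After 1 turn: (0.4800, 0.5200)
After 2 turns: (0.4608, 0.5392)
After 3 turns: (0.4616, 0.5384)
P(in square B after 3 turns) = 0.5384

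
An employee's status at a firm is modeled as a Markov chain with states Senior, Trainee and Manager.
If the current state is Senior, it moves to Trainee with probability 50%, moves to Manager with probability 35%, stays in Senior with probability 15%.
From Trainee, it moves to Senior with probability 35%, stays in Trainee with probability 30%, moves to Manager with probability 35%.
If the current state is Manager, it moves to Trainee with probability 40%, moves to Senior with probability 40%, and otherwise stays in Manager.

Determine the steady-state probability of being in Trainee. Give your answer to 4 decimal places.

Let the stationary distribution be π with π = πP and π_1 + π_2 + π_3 = 1.
π_1 = 0.15·π_1 + 0.35·π_2 + 0.4·π_3
π_2 = 0.5·π_1 + 0.3·π_2 + 0.4·π_3
Solving with the normalization constraint gives π = (0.3043, 0.3913, 0.3043).
So the stationary probability of Trainee is 0.3913.

0.3913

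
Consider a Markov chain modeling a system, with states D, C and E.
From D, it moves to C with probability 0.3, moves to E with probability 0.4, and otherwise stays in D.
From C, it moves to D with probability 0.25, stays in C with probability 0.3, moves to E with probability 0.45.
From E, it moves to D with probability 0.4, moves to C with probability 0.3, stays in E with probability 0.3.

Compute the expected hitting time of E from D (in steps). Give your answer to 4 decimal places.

Let t(s) be the expected number of steps to first reach E from state s, with t(E) = 0. Conditioning on the first step:
t(D) = 1 + 0.3·t(D) + 0.3·t(C)
t(C) = 1 + 0.25·t(D) + 0.3·t(C)
Solving: t(D) = 2.4096, t(C) = 2.2892.
Expected steps from D to E: 2.4096.

2.4096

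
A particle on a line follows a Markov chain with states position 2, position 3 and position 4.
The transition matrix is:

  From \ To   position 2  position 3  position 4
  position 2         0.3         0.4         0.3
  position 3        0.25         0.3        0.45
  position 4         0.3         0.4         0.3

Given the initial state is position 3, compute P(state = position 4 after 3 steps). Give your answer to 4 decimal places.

Propagate the distribution vector 3 steps from position 3.
After 0 steps: (0.0000, 1.0000, 0.0000)
After 1 step: (0.2500, 0.3000, 0.4500)
After 2 steps: (0.2850, 0.3700, 0.3450)
After 3 steps: (0.2815, 0.3630, 0.3555)
P(in position 4 after 3 steps) = 0.3555

0.3555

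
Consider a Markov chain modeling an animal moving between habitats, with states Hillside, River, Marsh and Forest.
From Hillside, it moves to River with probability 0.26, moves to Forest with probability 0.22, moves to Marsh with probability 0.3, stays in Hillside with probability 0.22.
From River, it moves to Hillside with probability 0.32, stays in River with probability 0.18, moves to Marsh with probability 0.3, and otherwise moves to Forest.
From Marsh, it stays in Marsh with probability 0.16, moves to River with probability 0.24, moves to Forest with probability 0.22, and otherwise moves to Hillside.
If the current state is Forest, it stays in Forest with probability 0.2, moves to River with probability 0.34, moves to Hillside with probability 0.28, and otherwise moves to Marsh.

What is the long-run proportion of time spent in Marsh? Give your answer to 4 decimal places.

0.2410

Let the stationary distribution be π with π = πP and π_1 + π_2 + π_3 + π_4 = 1.
π_1 = 0.22·π_1 + 0.32·π_2 + 0.38·π_3 + 0.28·π_4
π_2 = 0.26·π_1 + 0.18·π_2 + 0.24·π_3 + 0.34·π_4
π_3 = 0.3·π_1 + 0.3·π_2 + 0.16·π_3 + 0.18·π_4
Solving with the normalization constraint gives π = (0.2964, 0.2519, 0.2410, 0.2107).
So the stationary probability of Marsh is 0.2410.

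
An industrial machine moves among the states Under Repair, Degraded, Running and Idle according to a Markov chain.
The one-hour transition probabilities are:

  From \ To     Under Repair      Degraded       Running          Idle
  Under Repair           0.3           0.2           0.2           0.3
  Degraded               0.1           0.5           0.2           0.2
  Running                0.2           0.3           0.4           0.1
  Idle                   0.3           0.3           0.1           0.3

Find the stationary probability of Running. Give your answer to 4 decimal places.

0.2224

Let the stationary distribution be π with π = πP and π_1 + π_2 + π_3 + π_4 = 1.
π_1 = 0.3·π_1 + 0.1·π_2 + 0.2·π_3 + 0.3·π_4
π_2 = 0.2·π_1 + 0.5·π_2 + 0.3·π_3 + 0.3·π_4
π_3 = 0.2·π_1 + 0.2·π_2 + 0.4·π_3 + 0.1·π_4
Solving with the normalization constraint gives π = (0.2080, 0.3490, 0.2224, 0.2206).
So the stationary probability of Running is 0.2224.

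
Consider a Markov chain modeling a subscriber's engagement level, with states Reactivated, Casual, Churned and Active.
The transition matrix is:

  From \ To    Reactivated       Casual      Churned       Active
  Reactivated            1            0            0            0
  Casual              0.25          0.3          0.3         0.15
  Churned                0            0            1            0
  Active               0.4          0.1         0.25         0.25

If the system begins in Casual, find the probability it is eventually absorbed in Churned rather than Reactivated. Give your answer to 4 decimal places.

Let h(s) be the probability of absorption at Churned starting from transient state s. Then h(Churned) = 1 and h(Reactivated) = 0. By first-step analysis:
h(Casual) = 0.25·0 + 0.3·h(Casual) + 0.3·1 + 0.15·h(Active)
h(Active) = 0.4·0 + 0.1·h(Casual) + 0.25·1 + 0.25·h(Active)
Solving: h(Casual) = 0.5147, h(Active) = 0.4020.
Starting from Casual, the probability is 0.5147.

0.5147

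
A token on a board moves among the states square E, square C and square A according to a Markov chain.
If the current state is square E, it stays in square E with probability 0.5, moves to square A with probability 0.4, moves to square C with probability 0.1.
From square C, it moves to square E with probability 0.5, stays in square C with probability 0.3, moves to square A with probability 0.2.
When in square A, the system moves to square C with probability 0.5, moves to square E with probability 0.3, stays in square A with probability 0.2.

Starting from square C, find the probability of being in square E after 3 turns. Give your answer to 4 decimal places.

Propagate the distribution vector 3 turns from square C.
After 0 turns: (0.0000, 1.0000, 0.0000)
After 1 turn: (0.5000, 0.3000, 0.2000)
After 2 turns: (0.4600, 0.2400, 0.3000)
After 3 turns: (0.4400, 0.2680, 0.2920)
P(in square E after 3 turns) = 0.4400

0.4400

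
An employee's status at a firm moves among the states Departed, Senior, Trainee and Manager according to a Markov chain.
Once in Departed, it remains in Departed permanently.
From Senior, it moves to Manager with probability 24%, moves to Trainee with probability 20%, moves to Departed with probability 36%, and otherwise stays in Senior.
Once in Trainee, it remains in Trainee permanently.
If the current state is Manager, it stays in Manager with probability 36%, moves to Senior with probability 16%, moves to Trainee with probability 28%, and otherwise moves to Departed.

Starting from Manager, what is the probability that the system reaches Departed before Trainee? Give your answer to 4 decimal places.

Let h(s) be the probability of absorption at Departed starting from transient state s. Then h(Departed) = 1 and h(Trainee) = 0. By first-step analysis:
h(Senior) = 0.36·1 + 0.2·h(Senior) + 0.2·0 + 0.24·h(Manager)
h(Manager) = 0.2·1 + 0.16·h(Senior) + 0.28·0 + 0.36·h(Manager)
Solving: h(Senior) = 0.5878, h(Manager) = 0.4595.
Starting from Manager, the probability is 0.4595.

0.4595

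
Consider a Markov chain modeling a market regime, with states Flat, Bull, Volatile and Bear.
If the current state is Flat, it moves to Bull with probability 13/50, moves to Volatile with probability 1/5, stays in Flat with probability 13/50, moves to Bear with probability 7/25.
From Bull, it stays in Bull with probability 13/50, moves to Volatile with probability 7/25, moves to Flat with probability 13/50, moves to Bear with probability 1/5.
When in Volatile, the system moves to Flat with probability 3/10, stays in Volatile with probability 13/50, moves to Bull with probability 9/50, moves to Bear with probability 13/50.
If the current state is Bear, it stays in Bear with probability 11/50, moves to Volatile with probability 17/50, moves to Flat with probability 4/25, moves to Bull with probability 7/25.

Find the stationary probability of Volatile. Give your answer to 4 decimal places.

Let the stationary distribution be π with π = πP and π_1 + π_2 + π_3 + π_4 = 1.
π_1 = 0.26·π_1 + 0.26·π_2 + 0.3·π_3 + 0.16·π_4
π_2 = 0.26·π_1 + 0.26·π_2 + 0.18·π_3 + 0.28·π_4
π_3 = 0.2·π_1 + 0.28·π_2 + 0.26·π_3 + 0.34·π_4
Solving with the normalization constraint gives π = (0.2467, 0.2433, 0.2693, 0.2407).
So the stationary probability of Volatile is 0.2693.

0.2693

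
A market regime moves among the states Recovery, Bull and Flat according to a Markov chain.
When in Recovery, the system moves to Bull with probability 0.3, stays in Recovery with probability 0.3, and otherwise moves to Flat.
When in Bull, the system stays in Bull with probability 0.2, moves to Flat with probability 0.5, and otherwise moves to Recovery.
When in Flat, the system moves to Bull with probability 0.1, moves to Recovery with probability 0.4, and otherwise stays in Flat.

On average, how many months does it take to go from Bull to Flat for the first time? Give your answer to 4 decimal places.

Let t(s) be the expected number of months to first reach Flat from state s, with t(Flat) = 0. Conditioning on the first month:
t(Recovery) = 1 + 0.3·t(Recovery) + 0.3·t(Bull)
t(Bull) = 1 + 0.3·t(Recovery) + 0.2·t(Bull)
Solving: t(Recovery) = 2.3404, t(Bull) = 2.1277.
Expected months from Bull to Flat: 2.1277.

2.1277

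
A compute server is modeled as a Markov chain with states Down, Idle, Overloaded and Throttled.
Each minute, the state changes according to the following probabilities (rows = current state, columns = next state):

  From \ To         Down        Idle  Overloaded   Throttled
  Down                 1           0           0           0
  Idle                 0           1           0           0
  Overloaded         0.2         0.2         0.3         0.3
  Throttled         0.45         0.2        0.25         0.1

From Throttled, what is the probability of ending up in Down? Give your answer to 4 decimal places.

Let h(s) be the probability of absorption at Down starting from transient state s. Then h(Down) = 1 and h(Idle) = 0. By first-step analysis:
h(Overloaded) = 0.2·1 + 0.2·0 + 0.3·h(Overloaded) + 0.3·h(Throttled)
h(Throttled) = 0.45·1 + 0.2·0 + 0.25·h(Overloaded) + 0.1·h(Throttled)
Solving: h(Overloaded) = 0.5676, h(Throttled) = 0.6577.
Starting from Throttled, the probability is 0.6577.

0.6577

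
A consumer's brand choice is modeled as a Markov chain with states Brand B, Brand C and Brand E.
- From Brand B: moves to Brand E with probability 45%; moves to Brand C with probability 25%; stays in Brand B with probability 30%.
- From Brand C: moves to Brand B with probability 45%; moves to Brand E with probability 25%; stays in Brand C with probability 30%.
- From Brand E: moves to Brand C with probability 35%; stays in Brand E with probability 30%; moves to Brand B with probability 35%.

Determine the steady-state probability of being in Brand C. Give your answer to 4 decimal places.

0.2989

Let the stationary distribution be π with π = πP and π_1 + π_2 + π_3 = 1.
π_1 = 0.3·π_1 + 0.45·π_2 + 0.35·π_3
π_2 = 0.25·π_1 + 0.3·π_2 + 0.35·π_3
Solving with the normalization constraint gives π = (0.3618, 0.2989, 0.3393).
So the stationary probability of Brand C is 0.2989.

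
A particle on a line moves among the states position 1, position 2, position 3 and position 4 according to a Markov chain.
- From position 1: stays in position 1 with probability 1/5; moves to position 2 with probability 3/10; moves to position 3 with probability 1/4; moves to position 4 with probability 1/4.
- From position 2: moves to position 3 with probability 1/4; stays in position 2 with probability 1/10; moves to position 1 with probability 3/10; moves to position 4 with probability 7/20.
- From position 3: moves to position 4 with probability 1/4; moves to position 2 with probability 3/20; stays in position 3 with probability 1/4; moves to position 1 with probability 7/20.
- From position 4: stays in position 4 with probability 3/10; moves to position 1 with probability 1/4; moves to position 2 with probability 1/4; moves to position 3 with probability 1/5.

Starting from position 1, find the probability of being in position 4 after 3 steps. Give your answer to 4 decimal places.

Propagate the distribution vector 3 steps from position 1.
After 0 steps: (1.0000, 0.0000, 0.0000, 0.0000)
After 1 step: (0.2000, 0.3000, 0.2500, 0.2500)
After 2 steps: (0.2800, 0.1900, 0.2375, 0.2925)
After 3 steps: (0.2693, 0.2118, 0.2354, 0.2836)
P(in position 4 after 3 steps) = 0.2836

0.2836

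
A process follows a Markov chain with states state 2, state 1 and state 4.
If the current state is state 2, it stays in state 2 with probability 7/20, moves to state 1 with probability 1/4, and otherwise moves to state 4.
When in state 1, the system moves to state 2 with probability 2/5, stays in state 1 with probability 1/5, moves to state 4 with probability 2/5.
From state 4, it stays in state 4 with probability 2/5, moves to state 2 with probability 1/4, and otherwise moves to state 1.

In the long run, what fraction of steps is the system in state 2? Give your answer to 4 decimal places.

Let the stationary distribution be π with π = πP and π_1 + π_2 + π_3 = 1.
π_1 = 0.35·π_1 + 0.4·π_2 + 0.25·π_3
π_2 = 0.25·π_1 + 0.2·π_2 + 0.35·π_3
Solving with the normalization constraint gives π = (0.3238, 0.2762, 0.4000).
So the stationary probability of state 2 is 0.3238.

0.3238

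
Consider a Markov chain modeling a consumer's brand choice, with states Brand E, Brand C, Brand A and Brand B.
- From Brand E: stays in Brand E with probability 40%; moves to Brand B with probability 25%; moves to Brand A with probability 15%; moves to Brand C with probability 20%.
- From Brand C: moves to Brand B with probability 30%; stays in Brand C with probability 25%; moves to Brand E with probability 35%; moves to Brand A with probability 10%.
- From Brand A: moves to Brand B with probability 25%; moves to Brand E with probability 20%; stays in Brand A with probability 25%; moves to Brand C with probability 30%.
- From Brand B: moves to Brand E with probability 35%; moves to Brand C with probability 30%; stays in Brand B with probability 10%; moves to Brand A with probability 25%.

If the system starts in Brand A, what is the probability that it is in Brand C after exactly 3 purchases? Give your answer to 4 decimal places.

0.2545

Propagate the distribution vector 3 purchases from Brand A.
After 0 purchases: (0.0000, 0.0000, 1.0000, 0.0000)
After 1 purchase: (0.2000, 0.3000, 0.2500, 0.2500)
After 2 purchases: (0.3225, 0.2650, 0.1850, 0.2275)
After 3 purchases: (0.3384, 0.2545, 0.1780, 0.2291)
P(in Brand C after 3 purchases) = 0.2545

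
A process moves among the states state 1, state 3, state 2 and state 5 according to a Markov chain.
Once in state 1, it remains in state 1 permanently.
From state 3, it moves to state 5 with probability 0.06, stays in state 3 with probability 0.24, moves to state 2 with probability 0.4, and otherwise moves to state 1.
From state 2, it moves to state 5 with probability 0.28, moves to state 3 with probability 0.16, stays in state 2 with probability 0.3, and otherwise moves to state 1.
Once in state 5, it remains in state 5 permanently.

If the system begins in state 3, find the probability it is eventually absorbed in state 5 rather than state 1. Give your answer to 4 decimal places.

0.3291

Let h(s) be the probability of absorption at state 5 starting from transient state s. Then h(state 5) = 1 and h(state 1) = 0. By first-step analysis:
h(state 3) = 0.3·0 + 0.24·h(state 3) + 0.4·h(state 2) + 0.06·1
h(state 2) = 0.26·0 + 0.16·h(state 3) + 0.3·h(state 2) + 0.28·1
Solving: h(state 3) = 0.3291, h(state 2) = 0.4752.
Starting from state 3, the probability is 0.3291.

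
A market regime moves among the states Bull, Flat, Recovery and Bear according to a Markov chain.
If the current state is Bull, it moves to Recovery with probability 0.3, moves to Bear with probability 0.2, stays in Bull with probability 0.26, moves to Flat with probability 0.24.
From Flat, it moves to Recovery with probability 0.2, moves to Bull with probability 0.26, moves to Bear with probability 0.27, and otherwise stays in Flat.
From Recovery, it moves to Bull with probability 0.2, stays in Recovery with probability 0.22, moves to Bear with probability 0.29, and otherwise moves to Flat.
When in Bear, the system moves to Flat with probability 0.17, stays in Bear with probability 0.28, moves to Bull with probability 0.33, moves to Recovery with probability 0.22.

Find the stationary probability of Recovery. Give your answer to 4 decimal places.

0.2363

Let the stationary distribution be π with π = πP and π_1 + π_2 + π_3 + π_4 = 1.
π_1 = 0.26·π_1 + 0.26·π_2 + 0.2·π_3 + 0.33·π_4
π_2 = 0.24·π_1 + 0.27·π_2 + 0.29·π_3 + 0.17·π_4
π_3 = 0.3·π_1 + 0.2·π_2 + 0.22·π_3 + 0.22·π_4
Solving with the normalization constraint gives π = (0.2639, 0.2409, 0.2363, 0.2588).
So the stationary probability of Recovery is 0.2363.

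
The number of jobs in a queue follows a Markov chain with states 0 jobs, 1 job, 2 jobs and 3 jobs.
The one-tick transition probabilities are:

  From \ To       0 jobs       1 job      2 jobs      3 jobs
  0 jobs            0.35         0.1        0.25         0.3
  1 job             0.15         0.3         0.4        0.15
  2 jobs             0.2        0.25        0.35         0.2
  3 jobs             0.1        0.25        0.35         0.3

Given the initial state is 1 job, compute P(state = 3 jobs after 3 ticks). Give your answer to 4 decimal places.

Propagate the distribution vector 3 ticks from 1 job.
After 0 ticks: (0.0000, 1.0000, 0.0000, 0.0000)
After 1 tick: (0.1500, 0.3000, 0.4000, 0.1500)
After 2 ticks: (0.1925, 0.2425, 0.3500, 0.2150)
After 3 ticks: (0.1953, 0.2333, 0.3429, 0.2286)
P(in 3 jobs after 3 ticks) = 0.2286

0.2286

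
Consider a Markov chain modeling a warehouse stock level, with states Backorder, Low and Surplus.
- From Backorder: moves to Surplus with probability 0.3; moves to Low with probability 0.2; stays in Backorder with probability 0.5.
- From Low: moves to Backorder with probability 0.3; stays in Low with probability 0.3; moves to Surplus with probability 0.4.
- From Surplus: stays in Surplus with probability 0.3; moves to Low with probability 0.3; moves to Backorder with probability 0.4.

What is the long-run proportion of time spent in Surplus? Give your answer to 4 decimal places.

0.3258

Let the stationary distribution be π with π = πP and π_1 + π_2 + π_3 = 1.
π_1 = 0.5·π_1 + 0.3·π_2 + 0.4·π_3
π_2 = 0.2·π_1 + 0.3·π_2 + 0.3·π_3
Solving with the normalization constraint gives π = (0.4157, 0.2584, 0.3258).
So the stationary probability of Surplus is 0.3258.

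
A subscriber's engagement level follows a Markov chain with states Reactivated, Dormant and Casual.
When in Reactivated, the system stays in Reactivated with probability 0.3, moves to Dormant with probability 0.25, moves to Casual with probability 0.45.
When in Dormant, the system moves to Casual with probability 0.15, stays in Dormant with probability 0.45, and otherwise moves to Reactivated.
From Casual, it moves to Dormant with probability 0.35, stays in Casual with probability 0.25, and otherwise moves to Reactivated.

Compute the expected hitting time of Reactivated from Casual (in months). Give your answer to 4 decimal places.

2.5000

Let t(s) be the expected number of months to first reach Reactivated from state s, with t(Reactivated) = 0. Conditioning on the first month:
t(Dormant) = 1 + 0.45·t(Dormant) + 0.15·t(Casual)
t(Casual) = 1 + 0.35·t(Dormant) + 0.25·t(Casual)
Solving: t(Dormant) = 2.5000, t(Casual) = 2.5000.
Expected months from Casual to Reactivated: 2.5000.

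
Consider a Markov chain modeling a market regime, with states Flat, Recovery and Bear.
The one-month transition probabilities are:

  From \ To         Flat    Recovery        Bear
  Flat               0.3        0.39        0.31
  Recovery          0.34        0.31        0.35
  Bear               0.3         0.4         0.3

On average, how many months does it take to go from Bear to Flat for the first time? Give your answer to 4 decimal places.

3.1778

Let t(s) be the expected number of months to first reach Flat from state s, with t(Flat) = 0. Conditioning on the first month:
t(Recovery) = 1 + 0.31·t(Recovery) + 0.35·t(Bear)
t(Bear) = 1 + 0.4·t(Recovery) + 0.3·t(Bear)
Solving: t(Recovery) = 3.0612, t(Bear) = 3.1778.
Expected months from Bear to Flat: 3.1778.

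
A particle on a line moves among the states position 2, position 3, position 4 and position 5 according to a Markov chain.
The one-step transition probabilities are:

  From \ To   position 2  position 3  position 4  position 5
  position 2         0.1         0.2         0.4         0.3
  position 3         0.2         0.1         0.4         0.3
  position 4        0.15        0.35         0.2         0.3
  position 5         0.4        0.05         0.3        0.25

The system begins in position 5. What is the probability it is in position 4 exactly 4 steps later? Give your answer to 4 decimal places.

Propagate the distribution vector 4 steps from position 5.
After 0 steps: (0.0000, 0.0000, 0.0000, 1.0000)
After 1 step: (0.4000, 0.0500, 0.3000, 0.2500)
After 2 steps: (0.1950, 0.2025, 0.3150, 0.2875)
After 3 steps: (0.2223, 0.1839, 0.3083, 0.2856)
After 4 steps: (0.2195, 0.1850, 0.3098, 0.2857)
P(in position 4 after 4 steps) = 0.3098

0.3098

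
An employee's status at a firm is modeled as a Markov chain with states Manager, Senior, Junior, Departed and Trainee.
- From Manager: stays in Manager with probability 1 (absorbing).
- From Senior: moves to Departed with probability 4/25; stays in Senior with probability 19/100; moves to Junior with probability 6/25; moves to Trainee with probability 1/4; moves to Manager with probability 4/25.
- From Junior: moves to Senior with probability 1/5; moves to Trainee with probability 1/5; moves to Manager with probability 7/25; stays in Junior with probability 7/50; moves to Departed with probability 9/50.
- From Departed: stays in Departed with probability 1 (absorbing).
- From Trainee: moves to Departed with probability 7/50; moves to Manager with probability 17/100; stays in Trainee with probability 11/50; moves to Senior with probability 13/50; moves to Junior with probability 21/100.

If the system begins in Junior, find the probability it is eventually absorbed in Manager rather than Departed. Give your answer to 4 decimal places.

0.5802

Let h(s) be the probability of absorption at Manager starting from transient state s. Then h(Manager) = 1 and h(Departed) = 0. By first-step analysis:
h(Senior) = 0.16·1 + 0.19·h(Senior) + 0.24·h(Junior) + 0.16·0 + 0.25·h(Trainee)
h(Junior) = 0.28·1 + 0.2·h(Senior) + 0.14·h(Junior) + 0.18·0 + 0.2·h(Trainee)
h(Trainee) = 0.17·1 + 0.26·h(Senior) + 0.21·h(Junior) + 0.14·0 + 0.22·h(Trainee)
Solving: h(Senior) = 0.5405, h(Junior) = 0.5802, h(Trainee) = 0.5543.
Starting from Junior, the probability is 0.5802.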